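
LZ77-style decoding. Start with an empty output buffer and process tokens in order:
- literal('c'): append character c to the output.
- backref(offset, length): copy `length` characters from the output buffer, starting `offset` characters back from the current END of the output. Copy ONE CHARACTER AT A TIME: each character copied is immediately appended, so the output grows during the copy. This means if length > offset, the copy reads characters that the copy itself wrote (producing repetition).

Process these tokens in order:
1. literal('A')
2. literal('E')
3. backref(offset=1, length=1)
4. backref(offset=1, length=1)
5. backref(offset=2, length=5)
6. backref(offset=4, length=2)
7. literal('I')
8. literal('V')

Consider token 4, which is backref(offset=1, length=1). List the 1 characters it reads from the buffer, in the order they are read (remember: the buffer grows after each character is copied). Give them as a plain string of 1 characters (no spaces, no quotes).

Token 1: literal('A'). Output: "A"
Token 2: literal('E'). Output: "AE"
Token 3: backref(off=1, len=1). Copied 'E' from pos 1. Output: "AEE"
Token 4: backref(off=1, len=1). Buffer before: "AEE" (len 3)
  byte 1: read out[2]='E', append. Buffer now: "AEEE"

Answer: E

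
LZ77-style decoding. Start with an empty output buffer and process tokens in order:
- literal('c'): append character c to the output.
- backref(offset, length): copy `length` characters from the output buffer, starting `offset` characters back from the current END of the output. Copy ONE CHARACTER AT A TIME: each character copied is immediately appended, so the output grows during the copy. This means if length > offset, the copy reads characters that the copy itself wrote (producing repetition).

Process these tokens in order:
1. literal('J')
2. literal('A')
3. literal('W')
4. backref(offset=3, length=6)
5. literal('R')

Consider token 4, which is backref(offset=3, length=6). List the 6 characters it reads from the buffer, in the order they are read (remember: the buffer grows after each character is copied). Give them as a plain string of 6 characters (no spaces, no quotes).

Answer: JAWJAW

Derivation:
Token 1: literal('J'). Output: "J"
Token 2: literal('A'). Output: "JA"
Token 3: literal('W'). Output: "JAW"
Token 4: backref(off=3, len=6). Buffer before: "JAW" (len 3)
  byte 1: read out[0]='J', append. Buffer now: "JAWJ"
  byte 2: read out[1]='A', append. Buffer now: "JAWJA"
  byte 3: read out[2]='W', append. Buffer now: "JAWJAW"
  byte 4: read out[3]='J', append. Buffer now: "JAWJAWJ"
  byte 5: read out[4]='A', append. Buffer now: "JAWJAWJA"
  byte 6: read out[5]='W', append. Buffer now: "JAWJAWJAW"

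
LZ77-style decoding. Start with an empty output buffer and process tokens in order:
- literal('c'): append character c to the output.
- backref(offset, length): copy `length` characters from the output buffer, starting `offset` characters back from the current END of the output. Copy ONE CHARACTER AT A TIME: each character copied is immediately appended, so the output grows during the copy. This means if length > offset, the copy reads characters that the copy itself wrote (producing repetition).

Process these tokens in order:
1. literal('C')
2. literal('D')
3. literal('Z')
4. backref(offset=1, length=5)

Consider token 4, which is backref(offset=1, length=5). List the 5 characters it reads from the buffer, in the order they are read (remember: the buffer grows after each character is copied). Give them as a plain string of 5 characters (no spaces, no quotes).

Token 1: literal('C'). Output: "C"
Token 2: literal('D'). Output: "CD"
Token 3: literal('Z'). Output: "CDZ"
Token 4: backref(off=1, len=5). Buffer before: "CDZ" (len 3)
  byte 1: read out[2]='Z', append. Buffer now: "CDZZ"
  byte 2: read out[3]='Z', append. Buffer now: "CDZZZ"
  byte 3: read out[4]='Z', append. Buffer now: "CDZZZZ"
  byte 4: read out[5]='Z', append. Buffer now: "CDZZZZZ"
  byte 5: read out[6]='Z', append. Buffer now: "CDZZZZZZ"

Answer: ZZZZZ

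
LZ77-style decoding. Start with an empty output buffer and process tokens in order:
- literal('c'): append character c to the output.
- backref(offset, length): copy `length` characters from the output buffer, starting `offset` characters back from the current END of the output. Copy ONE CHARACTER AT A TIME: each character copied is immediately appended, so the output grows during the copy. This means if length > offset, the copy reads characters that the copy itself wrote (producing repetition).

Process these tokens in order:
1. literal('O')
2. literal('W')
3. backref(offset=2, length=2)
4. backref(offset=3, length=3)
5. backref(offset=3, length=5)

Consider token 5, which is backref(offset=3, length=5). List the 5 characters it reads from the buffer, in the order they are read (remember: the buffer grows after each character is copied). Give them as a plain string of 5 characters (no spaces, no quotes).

Answer: WOWWO

Derivation:
Token 1: literal('O'). Output: "O"
Token 2: literal('W'). Output: "OW"
Token 3: backref(off=2, len=2). Copied 'OW' from pos 0. Output: "OWOW"
Token 4: backref(off=3, len=3). Copied 'WOW' from pos 1. Output: "OWOWWOW"
Token 5: backref(off=3, len=5). Buffer before: "OWOWWOW" (len 7)
  byte 1: read out[4]='W', append. Buffer now: "OWOWWOWW"
  byte 2: read out[5]='O', append. Buffer now: "OWOWWOWWO"
  byte 3: read out[6]='W', append. Buffer now: "OWOWWOWWOW"
  byte 4: read out[7]='W', append. Buffer now: "OWOWWOWWOWW"
  byte 5: read out[8]='O', append. Buffer now: "OWOWWOWWOWWO"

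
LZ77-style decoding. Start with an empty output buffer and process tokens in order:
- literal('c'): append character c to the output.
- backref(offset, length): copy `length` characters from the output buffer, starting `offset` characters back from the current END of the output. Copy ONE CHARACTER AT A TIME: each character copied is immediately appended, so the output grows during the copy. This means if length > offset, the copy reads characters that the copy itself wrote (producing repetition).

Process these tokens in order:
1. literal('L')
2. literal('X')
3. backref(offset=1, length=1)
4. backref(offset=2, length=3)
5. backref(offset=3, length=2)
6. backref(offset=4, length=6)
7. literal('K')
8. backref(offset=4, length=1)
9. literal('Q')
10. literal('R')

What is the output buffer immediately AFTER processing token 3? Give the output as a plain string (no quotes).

Answer: LXX

Derivation:
Token 1: literal('L'). Output: "L"
Token 2: literal('X'). Output: "LX"
Token 3: backref(off=1, len=1). Copied 'X' from pos 1. Output: "LXX"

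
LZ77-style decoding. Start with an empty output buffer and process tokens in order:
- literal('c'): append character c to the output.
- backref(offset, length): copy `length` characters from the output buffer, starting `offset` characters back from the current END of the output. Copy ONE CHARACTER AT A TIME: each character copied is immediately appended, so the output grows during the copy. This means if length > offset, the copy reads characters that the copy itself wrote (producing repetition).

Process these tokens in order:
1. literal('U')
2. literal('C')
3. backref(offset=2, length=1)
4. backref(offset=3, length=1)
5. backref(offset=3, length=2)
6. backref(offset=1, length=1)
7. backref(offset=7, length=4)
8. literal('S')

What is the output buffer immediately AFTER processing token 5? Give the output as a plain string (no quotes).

Token 1: literal('U'). Output: "U"
Token 2: literal('C'). Output: "UC"
Token 3: backref(off=2, len=1). Copied 'U' from pos 0. Output: "UCU"
Token 4: backref(off=3, len=1). Copied 'U' from pos 0. Output: "UCUU"
Token 5: backref(off=3, len=2). Copied 'CU' from pos 1. Output: "UCUUCU"

Answer: UCUUCU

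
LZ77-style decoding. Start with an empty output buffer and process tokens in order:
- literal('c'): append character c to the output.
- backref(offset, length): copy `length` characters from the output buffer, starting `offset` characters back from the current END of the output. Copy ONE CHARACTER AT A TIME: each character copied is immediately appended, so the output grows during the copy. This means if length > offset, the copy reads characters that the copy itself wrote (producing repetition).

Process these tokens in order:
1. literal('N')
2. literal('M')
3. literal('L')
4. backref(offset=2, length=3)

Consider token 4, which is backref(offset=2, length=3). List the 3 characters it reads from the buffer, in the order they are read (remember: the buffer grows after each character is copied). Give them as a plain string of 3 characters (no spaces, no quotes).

Answer: MLM

Derivation:
Token 1: literal('N'). Output: "N"
Token 2: literal('M'). Output: "NM"
Token 3: literal('L'). Output: "NML"
Token 4: backref(off=2, len=3). Buffer before: "NML" (len 3)
  byte 1: read out[1]='M', append. Buffer now: "NMLM"
  byte 2: read out[2]='L', append. Buffer now: "NMLML"
  byte 3: read out[3]='M', append. Buffer now: "NMLMLM"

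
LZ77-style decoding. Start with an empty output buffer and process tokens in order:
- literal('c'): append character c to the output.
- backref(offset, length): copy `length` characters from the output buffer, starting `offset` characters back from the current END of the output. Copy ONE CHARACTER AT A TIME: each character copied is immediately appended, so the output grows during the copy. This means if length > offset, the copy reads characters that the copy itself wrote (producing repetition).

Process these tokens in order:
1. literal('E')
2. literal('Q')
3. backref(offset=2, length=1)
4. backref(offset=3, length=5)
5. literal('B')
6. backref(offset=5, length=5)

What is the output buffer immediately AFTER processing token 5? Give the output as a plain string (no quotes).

Answer: EQEEQEEQB

Derivation:
Token 1: literal('E'). Output: "E"
Token 2: literal('Q'). Output: "EQ"
Token 3: backref(off=2, len=1). Copied 'E' from pos 0. Output: "EQE"
Token 4: backref(off=3, len=5) (overlapping!). Copied 'EQEEQ' from pos 0. Output: "EQEEQEEQ"
Token 5: literal('B'). Output: "EQEEQEEQB"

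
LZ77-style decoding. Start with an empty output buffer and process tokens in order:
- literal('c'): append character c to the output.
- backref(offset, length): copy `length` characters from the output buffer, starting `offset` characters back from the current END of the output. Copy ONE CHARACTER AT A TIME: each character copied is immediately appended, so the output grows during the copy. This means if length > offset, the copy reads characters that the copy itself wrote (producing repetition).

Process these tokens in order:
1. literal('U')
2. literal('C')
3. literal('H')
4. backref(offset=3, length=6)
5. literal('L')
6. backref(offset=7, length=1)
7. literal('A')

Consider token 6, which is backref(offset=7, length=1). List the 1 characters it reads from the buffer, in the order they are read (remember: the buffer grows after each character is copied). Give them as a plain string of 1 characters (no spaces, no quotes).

Answer: U

Derivation:
Token 1: literal('U'). Output: "U"
Token 2: literal('C'). Output: "UC"
Token 3: literal('H'). Output: "UCH"
Token 4: backref(off=3, len=6) (overlapping!). Copied 'UCHUCH' from pos 0. Output: "UCHUCHUCH"
Token 5: literal('L'). Output: "UCHUCHUCHL"
Token 6: backref(off=7, len=1). Buffer before: "UCHUCHUCHL" (len 10)
  byte 1: read out[3]='U', append. Buffer now: "UCHUCHUCHLU"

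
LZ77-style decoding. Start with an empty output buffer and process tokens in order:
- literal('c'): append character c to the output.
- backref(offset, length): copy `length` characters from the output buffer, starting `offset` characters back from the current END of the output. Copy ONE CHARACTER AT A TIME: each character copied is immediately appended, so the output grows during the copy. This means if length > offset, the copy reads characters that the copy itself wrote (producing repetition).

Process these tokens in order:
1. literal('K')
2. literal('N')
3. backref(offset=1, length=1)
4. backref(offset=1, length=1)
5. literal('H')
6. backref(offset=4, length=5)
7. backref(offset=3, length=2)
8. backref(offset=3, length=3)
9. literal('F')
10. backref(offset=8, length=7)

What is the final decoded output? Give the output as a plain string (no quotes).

Token 1: literal('K'). Output: "K"
Token 2: literal('N'). Output: "KN"
Token 3: backref(off=1, len=1). Copied 'N' from pos 1. Output: "KNN"
Token 4: backref(off=1, len=1). Copied 'N' from pos 2. Output: "KNNN"
Token 5: literal('H'). Output: "KNNNH"
Token 6: backref(off=4, len=5) (overlapping!). Copied 'NNNHN' from pos 1. Output: "KNNNHNNNHN"
Token 7: backref(off=3, len=2). Copied 'NH' from pos 7. Output: "KNNNHNNNHNNH"
Token 8: backref(off=3, len=3). Copied 'NNH' from pos 9. Output: "KNNNHNNNHNNHNNH"
Token 9: literal('F'). Output: "KNNNHNNNHNNHNNHF"
Token 10: backref(off=8, len=7). Copied 'HNNHNNH' from pos 8. Output: "KNNNHNNNHNNHNNHFHNNHNNH"

Answer: KNNNHNNNHNNHNNHFHNNHNNH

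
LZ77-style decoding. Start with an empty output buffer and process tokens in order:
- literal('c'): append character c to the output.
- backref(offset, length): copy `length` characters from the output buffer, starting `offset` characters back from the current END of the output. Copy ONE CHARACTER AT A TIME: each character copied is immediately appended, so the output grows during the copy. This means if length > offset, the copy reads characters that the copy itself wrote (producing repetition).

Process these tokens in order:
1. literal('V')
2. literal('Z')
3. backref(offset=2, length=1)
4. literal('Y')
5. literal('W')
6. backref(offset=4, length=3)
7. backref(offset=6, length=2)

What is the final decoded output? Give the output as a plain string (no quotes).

Answer: VZVYWZVYVY

Derivation:
Token 1: literal('V'). Output: "V"
Token 2: literal('Z'). Output: "VZ"
Token 3: backref(off=2, len=1). Copied 'V' from pos 0. Output: "VZV"
Token 4: literal('Y'). Output: "VZVY"
Token 5: literal('W'). Output: "VZVYW"
Token 6: backref(off=4, len=3). Copied 'ZVY' from pos 1. Output: "VZVYWZVY"
Token 7: backref(off=6, len=2). Copied 'VY' from pos 2. Output: "VZVYWZVYVY"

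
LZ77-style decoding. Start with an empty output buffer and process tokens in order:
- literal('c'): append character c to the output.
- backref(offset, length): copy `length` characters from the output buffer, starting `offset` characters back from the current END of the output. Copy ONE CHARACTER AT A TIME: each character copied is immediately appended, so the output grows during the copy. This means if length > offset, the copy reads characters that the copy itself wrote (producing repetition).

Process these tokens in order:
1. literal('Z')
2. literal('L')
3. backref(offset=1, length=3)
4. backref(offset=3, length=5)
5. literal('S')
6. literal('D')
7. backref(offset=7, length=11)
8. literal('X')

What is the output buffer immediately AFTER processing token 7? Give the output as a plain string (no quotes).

Answer: ZLLLLLLLLLSDLLLLLSDLLLL

Derivation:
Token 1: literal('Z'). Output: "Z"
Token 2: literal('L'). Output: "ZL"
Token 3: backref(off=1, len=3) (overlapping!). Copied 'LLL' from pos 1. Output: "ZLLLL"
Token 4: backref(off=3, len=5) (overlapping!). Copied 'LLLLL' from pos 2. Output: "ZLLLLLLLLL"
Token 5: literal('S'). Output: "ZLLLLLLLLLS"
Token 6: literal('D'). Output: "ZLLLLLLLLLSD"
Token 7: backref(off=7, len=11) (overlapping!). Copied 'LLLLLSDLLLL' from pos 5. Output: "ZLLLLLLLLLSDLLLLLSDLLLL"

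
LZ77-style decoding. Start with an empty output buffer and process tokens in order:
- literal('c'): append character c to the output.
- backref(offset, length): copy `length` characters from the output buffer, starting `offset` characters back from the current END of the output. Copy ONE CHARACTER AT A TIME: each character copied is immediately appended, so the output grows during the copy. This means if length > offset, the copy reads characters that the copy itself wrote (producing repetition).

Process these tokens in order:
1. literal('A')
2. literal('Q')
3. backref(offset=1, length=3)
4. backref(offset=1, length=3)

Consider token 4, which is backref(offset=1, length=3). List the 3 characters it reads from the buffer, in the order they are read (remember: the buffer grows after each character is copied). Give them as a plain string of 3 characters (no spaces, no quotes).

Token 1: literal('A'). Output: "A"
Token 2: literal('Q'). Output: "AQ"
Token 3: backref(off=1, len=3) (overlapping!). Copied 'QQQ' from pos 1. Output: "AQQQQ"
Token 4: backref(off=1, len=3). Buffer before: "AQQQQ" (len 5)
  byte 1: read out[4]='Q', append. Buffer now: "AQQQQQ"
  byte 2: read out[5]='Q', append. Buffer now: "AQQQQQQ"
  byte 3: read out[6]='Q', append. Buffer now: "AQQQQQQQ"

Answer: QQQ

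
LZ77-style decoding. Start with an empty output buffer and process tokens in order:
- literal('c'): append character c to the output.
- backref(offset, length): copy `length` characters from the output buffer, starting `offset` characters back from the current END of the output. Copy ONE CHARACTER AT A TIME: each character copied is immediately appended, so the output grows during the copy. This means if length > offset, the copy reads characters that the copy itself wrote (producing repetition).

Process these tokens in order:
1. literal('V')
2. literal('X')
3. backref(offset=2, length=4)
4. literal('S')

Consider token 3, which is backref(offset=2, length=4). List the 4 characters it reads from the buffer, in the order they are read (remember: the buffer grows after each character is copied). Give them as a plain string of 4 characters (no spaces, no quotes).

Answer: VXVX

Derivation:
Token 1: literal('V'). Output: "V"
Token 2: literal('X'). Output: "VX"
Token 3: backref(off=2, len=4). Buffer before: "VX" (len 2)
  byte 1: read out[0]='V', append. Buffer now: "VXV"
  byte 2: read out[1]='X', append. Buffer now: "VXVX"
  byte 3: read out[2]='V', append. Buffer now: "VXVXV"
  byte 4: read out[3]='X', append. Buffer now: "VXVXVX"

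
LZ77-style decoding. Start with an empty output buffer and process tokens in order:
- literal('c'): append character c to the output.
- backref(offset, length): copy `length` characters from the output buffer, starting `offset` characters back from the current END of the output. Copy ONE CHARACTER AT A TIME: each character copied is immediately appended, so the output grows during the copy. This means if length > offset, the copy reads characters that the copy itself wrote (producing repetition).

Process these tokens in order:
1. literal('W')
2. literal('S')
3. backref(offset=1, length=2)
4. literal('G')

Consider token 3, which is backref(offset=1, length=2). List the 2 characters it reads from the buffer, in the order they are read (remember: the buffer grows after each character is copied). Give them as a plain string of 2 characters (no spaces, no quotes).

Answer: SS

Derivation:
Token 1: literal('W'). Output: "W"
Token 2: literal('S'). Output: "WS"
Token 3: backref(off=1, len=2). Buffer before: "WS" (len 2)
  byte 1: read out[1]='S', append. Buffer now: "WSS"
  byte 2: read out[2]='S', append. Buffer now: "WSSS"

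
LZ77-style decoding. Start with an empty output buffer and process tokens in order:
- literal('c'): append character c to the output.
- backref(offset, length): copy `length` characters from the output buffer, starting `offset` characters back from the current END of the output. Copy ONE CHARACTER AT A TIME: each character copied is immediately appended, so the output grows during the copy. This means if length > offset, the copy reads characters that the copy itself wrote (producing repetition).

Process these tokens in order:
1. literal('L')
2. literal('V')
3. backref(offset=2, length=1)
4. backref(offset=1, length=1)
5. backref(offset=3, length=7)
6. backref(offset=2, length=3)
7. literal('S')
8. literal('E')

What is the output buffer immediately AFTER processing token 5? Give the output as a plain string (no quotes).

Answer: LVLLVLLVLLV

Derivation:
Token 1: literal('L'). Output: "L"
Token 2: literal('V'). Output: "LV"
Token 3: backref(off=2, len=1). Copied 'L' from pos 0. Output: "LVL"
Token 4: backref(off=1, len=1). Copied 'L' from pos 2. Output: "LVLL"
Token 5: backref(off=3, len=7) (overlapping!). Copied 'VLLVLLV' from pos 1. Output: "LVLLVLLVLLV"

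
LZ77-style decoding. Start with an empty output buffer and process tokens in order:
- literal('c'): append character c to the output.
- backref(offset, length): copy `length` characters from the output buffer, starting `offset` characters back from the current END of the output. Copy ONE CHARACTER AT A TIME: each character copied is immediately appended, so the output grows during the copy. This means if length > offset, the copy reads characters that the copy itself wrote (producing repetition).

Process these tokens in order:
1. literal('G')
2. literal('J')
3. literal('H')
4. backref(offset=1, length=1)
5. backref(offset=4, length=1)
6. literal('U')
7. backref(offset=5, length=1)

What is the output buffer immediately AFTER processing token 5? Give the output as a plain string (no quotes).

Answer: GJHHG

Derivation:
Token 1: literal('G'). Output: "G"
Token 2: literal('J'). Output: "GJ"
Token 3: literal('H'). Output: "GJH"
Token 4: backref(off=1, len=1). Copied 'H' from pos 2. Output: "GJHH"
Token 5: backref(off=4, len=1). Copied 'G' from pos 0. Output: "GJHHG"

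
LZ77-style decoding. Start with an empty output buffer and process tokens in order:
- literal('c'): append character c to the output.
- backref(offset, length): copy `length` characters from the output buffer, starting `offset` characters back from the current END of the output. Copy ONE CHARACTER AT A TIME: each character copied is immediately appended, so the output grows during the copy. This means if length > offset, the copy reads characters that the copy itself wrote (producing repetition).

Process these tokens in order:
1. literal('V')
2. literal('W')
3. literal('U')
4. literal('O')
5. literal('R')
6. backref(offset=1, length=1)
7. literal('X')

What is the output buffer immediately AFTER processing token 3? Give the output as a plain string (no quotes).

Answer: VWU

Derivation:
Token 1: literal('V'). Output: "V"
Token 2: literal('W'). Output: "VW"
Token 3: literal('U'). Output: "VWU"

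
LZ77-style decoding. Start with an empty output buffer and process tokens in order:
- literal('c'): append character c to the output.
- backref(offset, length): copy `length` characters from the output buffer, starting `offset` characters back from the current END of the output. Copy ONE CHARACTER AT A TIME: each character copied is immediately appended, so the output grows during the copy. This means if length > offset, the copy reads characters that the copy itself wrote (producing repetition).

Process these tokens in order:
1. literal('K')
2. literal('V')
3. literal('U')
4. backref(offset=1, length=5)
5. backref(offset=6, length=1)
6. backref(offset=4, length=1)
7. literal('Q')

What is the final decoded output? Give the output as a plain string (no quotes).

Answer: KVUUUUUUUUQ

Derivation:
Token 1: literal('K'). Output: "K"
Token 2: literal('V'). Output: "KV"
Token 3: literal('U'). Output: "KVU"
Token 4: backref(off=1, len=5) (overlapping!). Copied 'UUUUU' from pos 2. Output: "KVUUUUUU"
Token 5: backref(off=6, len=1). Copied 'U' from pos 2. Output: "KVUUUUUUU"
Token 6: backref(off=4, len=1). Copied 'U' from pos 5. Output: "KVUUUUUUUU"
Token 7: literal('Q'). Output: "KVUUUUUUUUQ"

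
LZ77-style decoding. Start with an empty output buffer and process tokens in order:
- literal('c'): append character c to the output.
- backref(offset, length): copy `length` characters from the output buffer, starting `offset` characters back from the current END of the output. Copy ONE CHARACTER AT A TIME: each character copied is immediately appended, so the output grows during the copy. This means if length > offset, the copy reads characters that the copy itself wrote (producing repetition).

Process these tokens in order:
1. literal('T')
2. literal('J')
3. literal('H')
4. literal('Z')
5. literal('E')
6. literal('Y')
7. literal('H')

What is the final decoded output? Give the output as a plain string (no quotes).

Answer: TJHZEYH

Derivation:
Token 1: literal('T'). Output: "T"
Token 2: literal('J'). Output: "TJ"
Token 3: literal('H'). Output: "TJH"
Token 4: literal('Z'). Output: "TJHZ"
Token 5: literal('E'). Output: "TJHZE"
Token 6: literal('Y'). Output: "TJHZEY"
Token 7: literal('H'). Output: "TJHZEYH"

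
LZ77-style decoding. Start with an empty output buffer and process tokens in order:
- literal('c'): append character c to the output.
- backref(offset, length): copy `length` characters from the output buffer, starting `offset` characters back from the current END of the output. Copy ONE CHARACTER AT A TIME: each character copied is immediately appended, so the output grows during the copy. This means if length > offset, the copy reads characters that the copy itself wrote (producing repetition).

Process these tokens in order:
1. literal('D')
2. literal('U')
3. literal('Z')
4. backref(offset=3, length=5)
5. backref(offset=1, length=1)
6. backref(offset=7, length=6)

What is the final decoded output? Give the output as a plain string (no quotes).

Answer: DUZDUZDUUZDUZDU

Derivation:
Token 1: literal('D'). Output: "D"
Token 2: literal('U'). Output: "DU"
Token 3: literal('Z'). Output: "DUZ"
Token 4: backref(off=3, len=5) (overlapping!). Copied 'DUZDU' from pos 0. Output: "DUZDUZDU"
Token 5: backref(off=1, len=1). Copied 'U' from pos 7. Output: "DUZDUZDUU"
Token 6: backref(off=7, len=6). Copied 'ZDUZDU' from pos 2. Output: "DUZDUZDUUZDUZDU"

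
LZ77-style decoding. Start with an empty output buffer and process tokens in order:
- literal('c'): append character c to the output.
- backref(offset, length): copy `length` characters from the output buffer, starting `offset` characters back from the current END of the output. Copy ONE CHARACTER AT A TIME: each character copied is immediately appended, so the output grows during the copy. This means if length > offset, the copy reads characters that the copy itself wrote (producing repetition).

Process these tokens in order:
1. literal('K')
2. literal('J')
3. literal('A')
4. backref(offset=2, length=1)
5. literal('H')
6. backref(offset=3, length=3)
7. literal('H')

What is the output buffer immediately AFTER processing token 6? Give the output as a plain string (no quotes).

Token 1: literal('K'). Output: "K"
Token 2: literal('J'). Output: "KJ"
Token 3: literal('A'). Output: "KJA"
Token 4: backref(off=2, len=1). Copied 'J' from pos 1. Output: "KJAJ"
Token 5: literal('H'). Output: "KJAJH"
Token 6: backref(off=3, len=3). Copied 'AJH' from pos 2. Output: "KJAJHAJH"

Answer: KJAJHAJH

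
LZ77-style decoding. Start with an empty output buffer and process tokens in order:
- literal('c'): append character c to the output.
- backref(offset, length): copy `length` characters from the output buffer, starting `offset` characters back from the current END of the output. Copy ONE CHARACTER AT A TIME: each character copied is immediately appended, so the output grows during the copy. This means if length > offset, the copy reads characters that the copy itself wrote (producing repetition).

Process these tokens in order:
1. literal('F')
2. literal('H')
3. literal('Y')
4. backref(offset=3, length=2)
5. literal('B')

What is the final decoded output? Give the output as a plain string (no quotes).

Token 1: literal('F'). Output: "F"
Token 2: literal('H'). Output: "FH"
Token 3: literal('Y'). Output: "FHY"
Token 4: backref(off=3, len=2). Copied 'FH' from pos 0. Output: "FHYFH"
Token 5: literal('B'). Output: "FHYFHB"

Answer: FHYFHB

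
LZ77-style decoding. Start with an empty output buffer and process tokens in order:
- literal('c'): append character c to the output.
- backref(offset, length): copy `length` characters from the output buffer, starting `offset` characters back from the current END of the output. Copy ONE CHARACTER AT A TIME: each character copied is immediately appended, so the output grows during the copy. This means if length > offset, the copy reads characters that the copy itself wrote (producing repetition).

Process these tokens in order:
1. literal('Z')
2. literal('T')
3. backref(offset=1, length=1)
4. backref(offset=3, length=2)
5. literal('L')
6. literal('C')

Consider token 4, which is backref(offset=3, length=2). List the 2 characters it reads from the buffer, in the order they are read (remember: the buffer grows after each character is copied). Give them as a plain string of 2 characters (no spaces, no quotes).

Token 1: literal('Z'). Output: "Z"
Token 2: literal('T'). Output: "ZT"
Token 3: backref(off=1, len=1). Copied 'T' from pos 1. Output: "ZTT"
Token 4: backref(off=3, len=2). Buffer before: "ZTT" (len 3)
  byte 1: read out[0]='Z', append. Buffer now: "ZTTZ"
  byte 2: read out[1]='T', append. Buffer now: "ZTTZT"

Answer: ZT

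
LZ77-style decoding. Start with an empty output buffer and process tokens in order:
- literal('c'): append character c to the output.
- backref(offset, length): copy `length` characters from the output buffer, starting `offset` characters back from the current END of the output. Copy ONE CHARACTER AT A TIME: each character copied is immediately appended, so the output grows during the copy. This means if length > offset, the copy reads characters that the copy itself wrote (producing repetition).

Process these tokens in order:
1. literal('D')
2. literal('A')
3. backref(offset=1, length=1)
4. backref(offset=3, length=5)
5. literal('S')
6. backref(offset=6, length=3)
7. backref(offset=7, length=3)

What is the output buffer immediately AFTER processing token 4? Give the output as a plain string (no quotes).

Answer: DAADAADA

Derivation:
Token 1: literal('D'). Output: "D"
Token 2: literal('A'). Output: "DA"
Token 3: backref(off=1, len=1). Copied 'A' from pos 1. Output: "DAA"
Token 4: backref(off=3, len=5) (overlapping!). Copied 'DAADA' from pos 0. Output: "DAADAADA"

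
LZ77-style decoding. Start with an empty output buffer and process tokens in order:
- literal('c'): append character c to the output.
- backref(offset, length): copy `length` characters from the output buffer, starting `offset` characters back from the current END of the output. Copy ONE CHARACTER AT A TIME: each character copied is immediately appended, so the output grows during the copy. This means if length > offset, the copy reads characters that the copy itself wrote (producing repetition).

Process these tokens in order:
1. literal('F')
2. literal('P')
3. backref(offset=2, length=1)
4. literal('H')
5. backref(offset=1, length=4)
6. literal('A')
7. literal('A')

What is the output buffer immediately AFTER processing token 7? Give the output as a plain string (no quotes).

Token 1: literal('F'). Output: "F"
Token 2: literal('P'). Output: "FP"
Token 3: backref(off=2, len=1). Copied 'F' from pos 0. Output: "FPF"
Token 4: literal('H'). Output: "FPFH"
Token 5: backref(off=1, len=4) (overlapping!). Copied 'HHHH' from pos 3. Output: "FPFHHHHH"
Token 6: literal('A'). Output: "FPFHHHHHA"
Token 7: literal('A'). Output: "FPFHHHHHAA"

Answer: FPFHHHHHAA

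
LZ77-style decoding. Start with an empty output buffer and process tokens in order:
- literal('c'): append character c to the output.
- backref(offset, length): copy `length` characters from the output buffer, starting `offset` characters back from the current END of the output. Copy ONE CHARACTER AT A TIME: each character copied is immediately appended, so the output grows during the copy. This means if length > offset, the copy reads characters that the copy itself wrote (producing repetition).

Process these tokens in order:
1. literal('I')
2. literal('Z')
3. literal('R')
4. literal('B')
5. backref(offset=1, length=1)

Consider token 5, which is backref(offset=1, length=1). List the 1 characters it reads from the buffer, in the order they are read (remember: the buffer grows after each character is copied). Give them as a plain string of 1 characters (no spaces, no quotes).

Token 1: literal('I'). Output: "I"
Token 2: literal('Z'). Output: "IZ"
Token 3: literal('R'). Output: "IZR"
Token 4: literal('B'). Output: "IZRB"
Token 5: backref(off=1, len=1). Buffer before: "IZRB" (len 4)
  byte 1: read out[3]='B', append. Buffer now: "IZRBB"

Answer: B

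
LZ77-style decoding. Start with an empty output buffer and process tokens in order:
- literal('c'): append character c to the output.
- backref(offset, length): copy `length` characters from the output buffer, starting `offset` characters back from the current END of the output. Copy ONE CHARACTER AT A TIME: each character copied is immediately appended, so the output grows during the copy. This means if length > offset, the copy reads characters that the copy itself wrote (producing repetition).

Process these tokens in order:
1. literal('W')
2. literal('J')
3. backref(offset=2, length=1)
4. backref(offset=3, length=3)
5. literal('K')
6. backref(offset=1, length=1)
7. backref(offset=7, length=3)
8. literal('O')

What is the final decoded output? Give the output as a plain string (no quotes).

Answer: WJWWJWKKJWWO

Derivation:
Token 1: literal('W'). Output: "W"
Token 2: literal('J'). Output: "WJ"
Token 3: backref(off=2, len=1). Copied 'W' from pos 0. Output: "WJW"
Token 4: backref(off=3, len=3). Copied 'WJW' from pos 0. Output: "WJWWJW"
Token 5: literal('K'). Output: "WJWWJWK"
Token 6: backref(off=1, len=1). Copied 'K' from pos 6. Output: "WJWWJWKK"
Token 7: backref(off=7, len=3). Copied 'JWW' from pos 1. Output: "WJWWJWKKJWW"
Token 8: literal('O'). Output: "WJWWJWKKJWWO"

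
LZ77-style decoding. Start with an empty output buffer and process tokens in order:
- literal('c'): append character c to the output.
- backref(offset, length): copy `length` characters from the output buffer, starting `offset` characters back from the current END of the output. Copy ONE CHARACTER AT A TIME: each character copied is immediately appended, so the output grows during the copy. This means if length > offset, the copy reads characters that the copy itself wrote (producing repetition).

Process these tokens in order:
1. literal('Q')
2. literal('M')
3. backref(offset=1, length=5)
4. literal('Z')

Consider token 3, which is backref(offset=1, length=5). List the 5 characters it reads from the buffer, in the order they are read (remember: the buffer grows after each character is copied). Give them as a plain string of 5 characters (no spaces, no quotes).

Answer: MMMMM

Derivation:
Token 1: literal('Q'). Output: "Q"
Token 2: literal('M'). Output: "QM"
Token 3: backref(off=1, len=5). Buffer before: "QM" (len 2)
  byte 1: read out[1]='M', append. Buffer now: "QMM"
  byte 2: read out[2]='M', append. Buffer now: "QMMM"
  byte 3: read out[3]='M', append. Buffer now: "QMMMM"
  byte 4: read out[4]='M', append. Buffer now: "QMMMMM"
  byte 5: read out[5]='M', append. Buffer now: "QMMMMMM"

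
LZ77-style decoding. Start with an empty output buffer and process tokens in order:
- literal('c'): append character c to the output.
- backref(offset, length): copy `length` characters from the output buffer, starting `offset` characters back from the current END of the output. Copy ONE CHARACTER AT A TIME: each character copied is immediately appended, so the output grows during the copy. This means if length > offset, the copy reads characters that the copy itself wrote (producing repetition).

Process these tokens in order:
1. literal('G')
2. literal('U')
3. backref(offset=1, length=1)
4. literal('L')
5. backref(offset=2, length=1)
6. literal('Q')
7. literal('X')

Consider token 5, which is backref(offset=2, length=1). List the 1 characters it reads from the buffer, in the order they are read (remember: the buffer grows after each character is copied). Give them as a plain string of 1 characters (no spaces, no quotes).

Token 1: literal('G'). Output: "G"
Token 2: literal('U'). Output: "GU"
Token 3: backref(off=1, len=1). Copied 'U' from pos 1. Output: "GUU"
Token 4: literal('L'). Output: "GUUL"
Token 5: backref(off=2, len=1). Buffer before: "GUUL" (len 4)
  byte 1: read out[2]='U', append. Buffer now: "GUULU"

Answer: U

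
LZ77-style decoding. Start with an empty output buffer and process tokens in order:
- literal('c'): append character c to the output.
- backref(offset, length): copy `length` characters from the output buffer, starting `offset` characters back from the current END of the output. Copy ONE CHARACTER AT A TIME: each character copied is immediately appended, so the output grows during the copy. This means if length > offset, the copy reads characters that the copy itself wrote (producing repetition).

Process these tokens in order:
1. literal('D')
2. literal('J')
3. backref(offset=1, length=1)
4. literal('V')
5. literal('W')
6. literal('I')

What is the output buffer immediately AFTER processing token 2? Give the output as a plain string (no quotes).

Token 1: literal('D'). Output: "D"
Token 2: literal('J'). Output: "DJ"

Answer: DJ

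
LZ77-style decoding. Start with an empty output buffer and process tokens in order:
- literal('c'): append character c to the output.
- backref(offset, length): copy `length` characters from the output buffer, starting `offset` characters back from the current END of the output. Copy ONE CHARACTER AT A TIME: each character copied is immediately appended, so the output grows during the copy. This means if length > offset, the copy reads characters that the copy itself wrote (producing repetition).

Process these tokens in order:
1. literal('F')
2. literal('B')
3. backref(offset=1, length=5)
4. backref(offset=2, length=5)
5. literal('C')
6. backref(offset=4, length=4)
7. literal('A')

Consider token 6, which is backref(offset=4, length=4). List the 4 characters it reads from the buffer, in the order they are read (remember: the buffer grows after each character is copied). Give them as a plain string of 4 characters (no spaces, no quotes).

Token 1: literal('F'). Output: "F"
Token 2: literal('B'). Output: "FB"
Token 3: backref(off=1, len=5) (overlapping!). Copied 'BBBBB' from pos 1. Output: "FBBBBBB"
Token 4: backref(off=2, len=5) (overlapping!). Copied 'BBBBB' from pos 5. Output: "FBBBBBBBBBBB"
Token 5: literal('C'). Output: "FBBBBBBBBBBBC"
Token 6: backref(off=4, len=4). Buffer before: "FBBBBBBBBBBBC" (len 13)
  byte 1: read out[9]='B', append. Buffer now: "FBBBBBBBBBBBCB"
  byte 2: read out[10]='B', append. Buffer now: "FBBBBBBBBBBBCBB"
  byte 3: read out[11]='B', append. Buffer now: "FBBBBBBBBBBBCBBB"
  byte 4: read out[12]='C', append. Buffer now: "FBBBBBBBBBBBCBBBC"

Answer: BBBC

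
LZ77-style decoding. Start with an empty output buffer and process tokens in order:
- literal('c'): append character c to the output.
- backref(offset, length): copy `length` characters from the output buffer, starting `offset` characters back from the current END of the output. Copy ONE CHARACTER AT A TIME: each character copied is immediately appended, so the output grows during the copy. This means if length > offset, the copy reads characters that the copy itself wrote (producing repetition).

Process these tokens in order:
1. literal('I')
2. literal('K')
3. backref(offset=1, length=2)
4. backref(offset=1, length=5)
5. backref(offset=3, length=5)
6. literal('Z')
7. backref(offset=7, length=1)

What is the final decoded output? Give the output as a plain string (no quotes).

Token 1: literal('I'). Output: "I"
Token 2: literal('K'). Output: "IK"
Token 3: backref(off=1, len=2) (overlapping!). Copied 'KK' from pos 1. Output: "IKKK"
Token 4: backref(off=1, len=5) (overlapping!). Copied 'KKKKK' from pos 3. Output: "IKKKKKKKK"
Token 5: backref(off=3, len=5) (overlapping!). Copied 'KKKKK' from pos 6. Output: "IKKKKKKKKKKKKK"
Token 6: literal('Z'). Output: "IKKKKKKKKKKKKKZ"
Token 7: backref(off=7, len=1). Copied 'K' from pos 8. Output: "IKKKKKKKKKKKKKZK"

Answer: IKKKKKKKKKKKKKZK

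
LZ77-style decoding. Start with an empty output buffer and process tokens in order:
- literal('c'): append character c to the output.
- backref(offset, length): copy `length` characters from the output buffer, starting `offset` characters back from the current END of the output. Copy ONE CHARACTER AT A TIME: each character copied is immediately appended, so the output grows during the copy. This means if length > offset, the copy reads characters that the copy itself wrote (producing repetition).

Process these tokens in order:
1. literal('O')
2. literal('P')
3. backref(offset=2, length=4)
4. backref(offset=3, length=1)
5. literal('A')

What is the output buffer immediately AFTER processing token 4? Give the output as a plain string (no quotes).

Answer: OPOPOPP

Derivation:
Token 1: literal('O'). Output: "O"
Token 2: literal('P'). Output: "OP"
Token 3: backref(off=2, len=4) (overlapping!). Copied 'OPOP' from pos 0. Output: "OPOPOP"
Token 4: backref(off=3, len=1). Copied 'P' from pos 3. Output: "OPOPOPP"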